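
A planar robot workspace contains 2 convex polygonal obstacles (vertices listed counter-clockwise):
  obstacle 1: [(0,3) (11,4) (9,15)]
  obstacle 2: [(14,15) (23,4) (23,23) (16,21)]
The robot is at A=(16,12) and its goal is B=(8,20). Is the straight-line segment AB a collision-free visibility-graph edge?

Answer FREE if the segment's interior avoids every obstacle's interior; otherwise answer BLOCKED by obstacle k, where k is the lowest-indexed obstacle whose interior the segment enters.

Obstacle 1 [(0,3) (11,4) (9,15)]:
  edge (0,3)–(11,4): clear
  edge (11,4)–(9,15): clear
  edge (9,15)–(0,3): clear
  midpoint (12,16) outside
  → clear
Obstacle 2 [(14,15) (23,4) (23,23) (16,21)]:
  edge (14,15)–(23,4): clear
  edge (23,4)–(23,23): clear
  edge (23,23)–(16,21): clear
  edge (16,21)–(14,15): clear
  midpoint (12,16) outside
  → clear

FREE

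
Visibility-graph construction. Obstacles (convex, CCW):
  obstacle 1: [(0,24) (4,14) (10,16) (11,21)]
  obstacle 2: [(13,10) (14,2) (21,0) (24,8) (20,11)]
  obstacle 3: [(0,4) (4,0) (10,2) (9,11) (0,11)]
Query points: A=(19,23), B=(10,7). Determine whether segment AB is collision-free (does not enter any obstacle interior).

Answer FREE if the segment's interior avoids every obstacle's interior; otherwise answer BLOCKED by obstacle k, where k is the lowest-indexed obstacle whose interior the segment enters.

Obstacle 1 [(0,24) (4,14) (10,16) (11,21)]:
  edge (0,24)–(4,14): clear
  edge (4,14)–(10,16): clear
  edge (10,16)–(11,21): clear
  edge (11,21)–(0,24): clear
  midpoint (29/2,15) outside
  → clear
Obstacle 2 [(13,10) (14,2) (21,0) (24,8) (20,11)]:
  edge (13,10)–(14,2): clear
  edge (14,2)–(21,0): clear
  edge (21,0)–(24,8): clear
  edge (24,8)–(20,11): clear
  edge (20,11)–(13,10): clear
  midpoint (29/2,15) outside
  → clear
Obstacle 3 [(0,4) (4,0) (10,2) (9,11) (0,11)]:
  edge (0,4)–(4,0): clear
  edge (4,0)–(10,2): clear
  edge (10,2)–(9,11): clear
  edge (9,11)–(0,11): clear
  edge (0,11)–(0,4): clear
  midpoint (29/2,15) outside
  → clear

FREE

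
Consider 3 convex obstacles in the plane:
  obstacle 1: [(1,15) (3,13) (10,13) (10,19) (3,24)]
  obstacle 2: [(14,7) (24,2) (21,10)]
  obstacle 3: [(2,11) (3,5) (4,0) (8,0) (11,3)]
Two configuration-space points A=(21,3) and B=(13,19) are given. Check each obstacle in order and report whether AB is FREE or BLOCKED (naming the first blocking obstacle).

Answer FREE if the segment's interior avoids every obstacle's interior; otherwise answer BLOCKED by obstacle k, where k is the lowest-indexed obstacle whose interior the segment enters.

BLOCKED by obstacle 2

Obstacle 1 [(1,15) (3,13) (10,13) (10,19) (3,24)]:
  edge (1,15)–(3,13): clear
  edge (3,13)–(10,13): clear
  edge (10,13)–(10,19): clear
  edge (10,19)–(3,24): clear
  edge (3,24)–(1,15): clear
  midpoint (17,11) outside
  → clear
Obstacle 2 [(14,7) (24,2) (21,10)]:
  edge (14,7)–(24,2): crosses AB
  edge (24,2)–(21,10): clear
  edge (21,10)–(14,7): crosses AB
  → BLOCKED
Obstacle 3 [(2,11) (3,5) (4,0) (8,0) (11,3)]:
  edge (2,11)–(3,5): clear
  edge (3,5)–(4,0): clear
  edge (4,0)–(8,0): clear
  edge (8,0)–(11,3): clear
  edge (11,3)–(2,11): clear
  midpoint (17,11) outside
  → clear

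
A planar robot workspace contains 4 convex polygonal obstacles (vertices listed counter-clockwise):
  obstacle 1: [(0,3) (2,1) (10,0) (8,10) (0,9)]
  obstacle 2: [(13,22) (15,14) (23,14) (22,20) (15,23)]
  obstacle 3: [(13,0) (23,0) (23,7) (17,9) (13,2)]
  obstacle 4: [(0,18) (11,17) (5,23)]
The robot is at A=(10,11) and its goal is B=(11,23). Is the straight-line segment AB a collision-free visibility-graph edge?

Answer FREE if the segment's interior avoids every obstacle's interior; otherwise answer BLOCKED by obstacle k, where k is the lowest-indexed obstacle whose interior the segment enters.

Obstacle 1 [(0,3) (2,1) (10,0) (8,10) (0,9)]:
  edge (0,3)–(2,1): clear
  edge (2,1)–(10,0): clear
  edge (10,0)–(8,10): clear
  edge (8,10)–(0,9): clear
  edge (0,9)–(0,3): clear
  midpoint (21/2,17) outside
  → clear
Obstacle 2 [(13,22) (15,14) (23,14) (22,20) (15,23)]:
  edge (13,22)–(15,14): clear
  edge (15,14)–(23,14): clear
  edge (23,14)–(22,20): clear
  edge (22,20)–(15,23): clear
  edge (15,23)–(13,22): clear
  midpoint (21/2,17) outside
  → clear
Obstacle 3 [(13,0) (23,0) (23,7) (17,9) (13,2)]:
  edge (13,0)–(23,0): clear
  edge (23,0)–(23,7): clear
  edge (23,7)–(17,9): clear
  edge (17,9)–(13,2): clear
  edge (13,2)–(13,0): clear
  midpoint (21/2,17) outside
  → clear
Obstacle 4 [(0,18) (11,17) (5,23)]:
  edge (0,18)–(11,17): crosses AB
  edge (11,17)–(5,23): crosses AB
  edge (5,23)–(0,18): clear
  → BLOCKED

BLOCKED by obstacle 4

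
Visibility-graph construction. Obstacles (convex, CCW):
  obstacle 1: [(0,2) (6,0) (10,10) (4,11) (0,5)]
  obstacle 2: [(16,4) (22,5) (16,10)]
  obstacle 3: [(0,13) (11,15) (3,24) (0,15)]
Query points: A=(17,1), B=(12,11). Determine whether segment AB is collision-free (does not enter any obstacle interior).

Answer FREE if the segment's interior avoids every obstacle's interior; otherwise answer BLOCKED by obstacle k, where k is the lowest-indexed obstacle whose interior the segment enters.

FREE

Obstacle 1 [(0,2) (6,0) (10,10) (4,11) (0,5)]:
  edge (0,2)–(6,0): clear
  edge (6,0)–(10,10): clear
  edge (10,10)–(4,11): clear
  edge (4,11)–(0,5): clear
  edge (0,5)–(0,2): clear
  midpoint (29/2,6) outside
  → clear
Obstacle 2 [(16,4) (22,5) (16,10)]:
  edge (16,4)–(22,5): clear
  edge (22,5)–(16,10): clear
  edge (16,10)–(16,4): clear
  midpoint (29/2,6) outside
  → clear
Obstacle 3 [(0,13) (11,15) (3,24) (0,15)]:
  edge (0,13)–(11,15): clear
  edge (11,15)–(3,24): clear
  edge (3,24)–(0,15): clear
  edge (0,15)–(0,13): clear
  midpoint (29/2,6) outside
  → clear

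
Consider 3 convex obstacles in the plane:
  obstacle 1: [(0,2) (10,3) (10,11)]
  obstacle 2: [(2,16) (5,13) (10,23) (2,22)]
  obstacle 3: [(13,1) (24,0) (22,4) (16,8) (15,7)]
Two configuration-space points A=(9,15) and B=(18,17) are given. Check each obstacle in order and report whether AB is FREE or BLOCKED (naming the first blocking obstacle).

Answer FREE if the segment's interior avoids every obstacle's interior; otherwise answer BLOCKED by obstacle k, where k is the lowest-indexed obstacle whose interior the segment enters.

Obstacle 1 [(0,2) (10,3) (10,11)]:
  edge (0,2)–(10,3): clear
  edge (10,3)–(10,11): clear
  edge (10,11)–(0,2): clear
  midpoint (27/2,16) outside
  → clear
Obstacle 2 [(2,16) (5,13) (10,23) (2,22)]:
  edge (2,16)–(5,13): clear
  edge (5,13)–(10,23): clear
  edge (10,23)–(2,22): clear
  edge (2,22)–(2,16): clear
  midpoint (27/2,16) outside
  → clear
Obstacle 3 [(13,1) (24,0) (22,4) (16,8) (15,7)]:
  edge (13,1)–(24,0): clear
  edge (24,0)–(22,4): clear
  edge (22,4)–(16,8): clear
  edge (16,8)–(15,7): clear
  edge (15,7)–(13,1): clear
  midpoint (27/2,16) outside
  → clear

FREE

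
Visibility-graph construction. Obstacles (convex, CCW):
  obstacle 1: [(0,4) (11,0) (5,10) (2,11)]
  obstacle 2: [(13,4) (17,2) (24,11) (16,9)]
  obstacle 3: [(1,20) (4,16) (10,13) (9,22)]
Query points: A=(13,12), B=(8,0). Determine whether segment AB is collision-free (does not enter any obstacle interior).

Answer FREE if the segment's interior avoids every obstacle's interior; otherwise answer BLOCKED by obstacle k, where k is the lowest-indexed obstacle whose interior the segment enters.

Obstacle 1 [(0,4) (11,0) (5,10) (2,11)]:
  edge (0,4)–(11,0): crosses AB
  edge (11,0)–(5,10): crosses AB
  edge (5,10)–(2,11): clear
  edge (2,11)–(0,4): clear
  → BLOCKED
Obstacle 2 [(13,4) (17,2) (24,11) (16,9)]:
  edge (13,4)–(17,2): clear
  edge (17,2)–(24,11): clear
  edge (24,11)–(16,9): clear
  edge (16,9)–(13,4): clear
  midpoint (21/2,6) outside
  → clear
Obstacle 3 [(1,20) (4,16) (10,13) (9,22)]:
  edge (1,20)–(4,16): clear
  edge (4,16)–(10,13): clear
  edge (10,13)–(9,22): clear
  edge (9,22)–(1,20): clear
  midpoint (21/2,6) outside
  → clear

BLOCKED by obstacle 1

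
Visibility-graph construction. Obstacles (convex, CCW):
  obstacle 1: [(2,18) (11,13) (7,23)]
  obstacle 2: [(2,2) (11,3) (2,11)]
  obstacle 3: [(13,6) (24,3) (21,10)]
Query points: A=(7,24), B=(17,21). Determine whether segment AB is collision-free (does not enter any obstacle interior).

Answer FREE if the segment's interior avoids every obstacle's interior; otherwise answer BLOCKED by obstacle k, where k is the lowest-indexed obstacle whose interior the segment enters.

FREE

Obstacle 1 [(2,18) (11,13) (7,23)]:
  edge (2,18)–(11,13): clear
  edge (11,13)–(7,23): clear
  edge (7,23)–(2,18): clear
  midpoint (12,45/2) outside
  → clear
Obstacle 2 [(2,2) (11,3) (2,11)]:
  edge (2,2)–(11,3): clear
  edge (11,3)–(2,11): clear
  edge (2,11)–(2,2): clear
  midpoint (12,45/2) outside
  → clear
Obstacle 3 [(13,6) (24,3) (21,10)]:
  edge (13,6)–(24,3): clear
  edge (24,3)–(21,10): clear
  edge (21,10)–(13,6): clear
  midpoint (12,45/2) outside
  → clear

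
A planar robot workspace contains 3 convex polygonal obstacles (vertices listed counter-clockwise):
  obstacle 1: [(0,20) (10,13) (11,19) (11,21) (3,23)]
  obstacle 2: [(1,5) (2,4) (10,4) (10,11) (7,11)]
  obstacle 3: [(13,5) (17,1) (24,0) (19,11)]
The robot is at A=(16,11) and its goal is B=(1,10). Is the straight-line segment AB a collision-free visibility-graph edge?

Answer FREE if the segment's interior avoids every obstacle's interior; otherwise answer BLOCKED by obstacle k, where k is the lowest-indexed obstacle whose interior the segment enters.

BLOCKED by obstacle 2

Obstacle 1 [(0,20) (10,13) (11,19) (11,21) (3,23)]:
  edge (0,20)–(10,13): clear
  edge (10,13)–(11,19): clear
  edge (11,19)–(11,21): clear
  edge (11,21)–(3,23): clear
  edge (3,23)–(0,20): clear
  midpoint (17/2,21/2) outside
  → clear
Obstacle 2 [(1,5) (2,4) (10,4) (10,11) (7,11)]:
  edge (1,5)–(2,4): clear
  edge (2,4)–(10,4): clear
  edge (10,4)–(10,11): crosses AB
  edge (10,11)–(7,11): clear
  edge (7,11)–(1,5): crosses AB
  → BLOCKED
Obstacle 3 [(13,5) (17,1) (24,0) (19,11)]:
  edge (13,5)–(17,1): clear
  edge (17,1)–(24,0): clear
  edge (24,0)–(19,11): clear
  edge (19,11)–(13,5): clear
  midpoint (17/2,21/2) outside
  → clear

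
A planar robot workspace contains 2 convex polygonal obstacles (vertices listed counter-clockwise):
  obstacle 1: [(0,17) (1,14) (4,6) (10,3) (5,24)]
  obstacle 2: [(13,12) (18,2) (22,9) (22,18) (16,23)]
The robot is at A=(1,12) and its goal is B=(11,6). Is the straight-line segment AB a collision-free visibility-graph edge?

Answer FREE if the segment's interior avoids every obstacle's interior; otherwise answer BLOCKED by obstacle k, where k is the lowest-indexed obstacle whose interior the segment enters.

Obstacle 1 [(0,17) (1,14) (4,6) (10,3) (5,24)]:
  edge (0,17)–(1,14): clear
  edge (1,14)–(4,6): crosses AB
  edge (4,6)–(10,3): clear
  edge (10,3)–(5,24): crosses AB
  edge (5,24)–(0,17): clear
  → BLOCKED
Obstacle 2 [(13,12) (18,2) (22,9) (22,18) (16,23)]:
  edge (13,12)–(18,2): clear
  edge (18,2)–(22,9): clear
  edge (22,9)–(22,18): clear
  edge (22,18)–(16,23): clear
  edge (16,23)–(13,12): clear
  midpoint (6,9) outside
  → clear

BLOCKED by obstacle 1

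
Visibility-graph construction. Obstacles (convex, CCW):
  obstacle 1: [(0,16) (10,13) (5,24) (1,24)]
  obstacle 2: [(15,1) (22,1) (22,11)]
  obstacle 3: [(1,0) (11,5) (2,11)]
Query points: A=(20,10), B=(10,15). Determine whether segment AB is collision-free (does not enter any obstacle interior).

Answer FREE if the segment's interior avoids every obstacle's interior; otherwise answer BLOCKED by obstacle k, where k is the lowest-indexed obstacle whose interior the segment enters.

Obstacle 1 [(0,16) (10,13) (5,24) (1,24)]:
  edge (0,16)–(10,13): clear
  edge (10,13)–(5,24): clear
  edge (5,24)–(1,24): clear
  edge (1,24)–(0,16): clear
  midpoint (15,25/2) outside
  → clear
Obstacle 2 [(15,1) (22,1) (22,11)]:
  edge (15,1)–(22,1): clear
  edge (22,1)–(22,11): clear
  edge (22,11)–(15,1): clear
  midpoint (15,25/2) outside
  → clear
Obstacle 3 [(1,0) (11,5) (2,11)]:
  edge (1,0)–(11,5): clear
  edge (11,5)–(2,11): clear
  edge (2,11)–(1,0): clear
  midpoint (15,25/2) outside
  → clear

FREE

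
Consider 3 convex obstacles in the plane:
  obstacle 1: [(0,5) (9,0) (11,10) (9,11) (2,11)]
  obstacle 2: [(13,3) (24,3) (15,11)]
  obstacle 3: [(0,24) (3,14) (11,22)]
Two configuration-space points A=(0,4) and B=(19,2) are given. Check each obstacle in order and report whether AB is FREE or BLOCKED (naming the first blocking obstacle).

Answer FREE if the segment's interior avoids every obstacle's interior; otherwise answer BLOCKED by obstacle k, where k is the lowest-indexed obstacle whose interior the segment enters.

BLOCKED by obstacle 1

Obstacle 1 [(0,5) (9,0) (11,10) (9,11) (2,11)]:
  edge (0,5)–(9,0): crosses AB
  edge (9,0)–(11,10): crosses AB
  edge (11,10)–(9,11): clear
  edge (9,11)–(2,11): clear
  edge (2,11)–(0,5): clear
  → BLOCKED
Obstacle 2 [(13,3) (24,3) (15,11)]:
  edge (13,3)–(24,3): clear
  edge (24,3)–(15,11): clear
  edge (15,11)–(13,3): clear
  midpoint (19/2,3) outside
  → clear
Obstacle 3 [(0,24) (3,14) (11,22)]:
  edge (0,24)–(3,14): clear
  edge (3,14)–(11,22): clear
  edge (11,22)–(0,24): clear
  midpoint (19/2,3) outside
  → clear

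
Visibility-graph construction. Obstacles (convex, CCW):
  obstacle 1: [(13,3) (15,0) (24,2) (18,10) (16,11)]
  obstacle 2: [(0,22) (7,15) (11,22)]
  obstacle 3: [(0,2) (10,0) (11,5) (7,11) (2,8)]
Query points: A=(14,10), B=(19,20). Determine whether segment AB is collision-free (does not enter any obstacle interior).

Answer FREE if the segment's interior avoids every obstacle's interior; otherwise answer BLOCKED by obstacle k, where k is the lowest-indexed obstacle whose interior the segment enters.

FREE

Obstacle 1 [(13,3) (15,0) (24,2) (18,10) (16,11)]:
  edge (13,3)–(15,0): clear
  edge (15,0)–(24,2): clear
  edge (24,2)–(18,10): clear
  edge (18,10)–(16,11): clear
  edge (16,11)–(13,3): clear
  midpoint (33/2,15) outside
  → clear
Obstacle 2 [(0,22) (7,15) (11,22)]:
  edge (0,22)–(7,15): clear
  edge (7,15)–(11,22): clear
  edge (11,22)–(0,22): clear
  midpoint (33/2,15) outside
  → clear
Obstacle 3 [(0,2) (10,0) (11,5) (7,11) (2,8)]:
  edge (0,2)–(10,0): clear
  edge (10,0)–(11,5): clear
  edge (11,5)–(7,11): clear
  edge (7,11)–(2,8): clear
  edge (2,8)–(0,2): clear
  midpoint (33/2,15) outside
  → clear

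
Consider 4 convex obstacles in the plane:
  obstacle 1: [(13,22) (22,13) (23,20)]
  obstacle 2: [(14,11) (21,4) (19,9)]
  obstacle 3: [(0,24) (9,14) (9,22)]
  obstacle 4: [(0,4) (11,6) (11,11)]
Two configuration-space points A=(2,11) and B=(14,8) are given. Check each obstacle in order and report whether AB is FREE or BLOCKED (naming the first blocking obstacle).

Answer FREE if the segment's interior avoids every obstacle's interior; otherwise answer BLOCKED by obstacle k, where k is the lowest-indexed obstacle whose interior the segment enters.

Obstacle 1 [(13,22) (22,13) (23,20)]:
  edge (13,22)–(22,13): clear
  edge (22,13)–(23,20): clear
  edge (23,20)–(13,22): clear
  midpoint (8,19/2) outside
  → clear
Obstacle 2 [(14,11) (21,4) (19,9)]:
  edge (14,11)–(21,4): clear
  edge (21,4)–(19,9): clear
  edge (19,9)–(14,11): clear
  midpoint (8,19/2) outside
  → clear
Obstacle 3 [(0,24) (9,14) (9,22)]:
  edge (0,24)–(9,14): clear
  edge (9,14)–(9,22): clear
  edge (9,22)–(0,24): clear
  midpoint (8,19/2) outside
  → clear
Obstacle 4 [(0,4) (11,6) (11,11)]:
  edge (0,4)–(11,6): clear
  edge (11,6)–(11,11): crosses AB
  edge (11,11)–(0,4): crosses AB
  → BLOCKED

BLOCKED by obstacle 4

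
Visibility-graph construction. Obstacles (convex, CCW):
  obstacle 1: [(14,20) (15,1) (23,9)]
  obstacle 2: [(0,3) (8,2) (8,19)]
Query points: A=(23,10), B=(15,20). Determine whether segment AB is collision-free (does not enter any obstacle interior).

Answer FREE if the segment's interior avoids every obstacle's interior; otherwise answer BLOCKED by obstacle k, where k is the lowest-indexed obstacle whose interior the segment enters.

FREE

Obstacle 1 [(14,20) (15,1) (23,9)]:
  edge (14,20)–(15,1): clear
  edge (15,1)–(23,9): clear
  edge (23,9)–(14,20): clear
  midpoint (19,15) outside
  → clear
Obstacle 2 [(0,3) (8,2) (8,19)]:
  edge (0,3)–(8,2): clear
  edge (8,2)–(8,19): clear
  edge (8,19)–(0,3): clear
  midpoint (19,15) outside
  → clear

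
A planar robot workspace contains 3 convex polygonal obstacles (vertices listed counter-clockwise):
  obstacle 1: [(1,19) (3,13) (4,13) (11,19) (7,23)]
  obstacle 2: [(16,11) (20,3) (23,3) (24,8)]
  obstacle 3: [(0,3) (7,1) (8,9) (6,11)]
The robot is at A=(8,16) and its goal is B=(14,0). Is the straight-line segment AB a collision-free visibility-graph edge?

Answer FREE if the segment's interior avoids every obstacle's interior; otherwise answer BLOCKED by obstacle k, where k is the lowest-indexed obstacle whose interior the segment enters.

FREE

Obstacle 1 [(1,19) (3,13) (4,13) (11,19) (7,23)]:
  edge (1,19)–(3,13): clear
  edge (3,13)–(4,13): clear
  edge (4,13)–(11,19): clear
  edge (11,19)–(7,23): clear
  edge (7,23)–(1,19): clear
  midpoint (11,8) outside
  → clear
Obstacle 2 [(16,11) (20,3) (23,3) (24,8)]:
  edge (16,11)–(20,3): clear
  edge (20,3)–(23,3): clear
  edge (23,3)–(24,8): clear
  edge (24,8)–(16,11): clear
  midpoint (11,8) outside
  → clear
Obstacle 3 [(0,3) (7,1) (8,9) (6,11)]:
  edge (0,3)–(7,1): clear
  edge (7,1)–(8,9): clear
  edge (8,9)–(6,11): clear
  edge (6,11)–(0,3): clear
  midpoint (11,8) outside
  → clear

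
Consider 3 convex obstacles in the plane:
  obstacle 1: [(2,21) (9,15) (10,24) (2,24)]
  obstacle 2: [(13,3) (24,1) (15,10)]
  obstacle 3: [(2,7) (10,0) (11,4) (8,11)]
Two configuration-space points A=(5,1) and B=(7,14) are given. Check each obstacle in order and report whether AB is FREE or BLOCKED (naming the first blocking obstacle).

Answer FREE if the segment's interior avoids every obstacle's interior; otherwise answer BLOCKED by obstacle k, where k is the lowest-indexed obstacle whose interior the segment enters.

BLOCKED by obstacle 3

Obstacle 1 [(2,21) (9,15) (10,24) (2,24)]:
  edge (2,21)–(9,15): clear
  edge (9,15)–(10,24): clear
  edge (10,24)–(2,24): clear
  edge (2,24)–(2,21): clear
  midpoint (6,15/2) outside
  → clear
Obstacle 2 [(13,3) (24,1) (15,10)]:
  edge (13,3)–(24,1): clear
  edge (24,1)–(15,10): clear
  edge (15,10)–(13,3): clear
  midpoint (6,15/2) outside
  → clear
Obstacle 3 [(2,7) (10,0) (11,4) (8,11)]:
  edge (2,7)–(10,0): crosses AB
  edge (10,0)–(11,4): clear
  edge (11,4)–(8,11): clear
  edge (8,11)–(2,7): crosses AB
  → BLOCKED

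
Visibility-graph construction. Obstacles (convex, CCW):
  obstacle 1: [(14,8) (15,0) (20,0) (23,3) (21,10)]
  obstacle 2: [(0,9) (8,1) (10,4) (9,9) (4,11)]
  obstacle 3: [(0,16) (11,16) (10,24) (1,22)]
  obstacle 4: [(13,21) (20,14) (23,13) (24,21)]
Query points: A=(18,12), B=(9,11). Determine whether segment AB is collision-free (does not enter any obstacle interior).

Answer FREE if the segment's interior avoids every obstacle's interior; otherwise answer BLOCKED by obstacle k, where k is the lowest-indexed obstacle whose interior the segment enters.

FREE

Obstacle 1 [(14,8) (15,0) (20,0) (23,3) (21,10)]:
  edge (14,8)–(15,0): clear
  edge (15,0)–(20,0): clear
  edge (20,0)–(23,3): clear
  edge (23,3)–(21,10): clear
  edge (21,10)–(14,8): clear
  midpoint (27/2,23/2) outside
  → clear
Obstacle 2 [(0,9) (8,1) (10,4) (9,9) (4,11)]:
  edge (0,9)–(8,1): clear
  edge (8,1)–(10,4): clear
  edge (10,4)–(9,9): clear
  edge (9,9)–(4,11): clear
  edge (4,11)–(0,9): clear
  midpoint (27/2,23/2) outside
  → clear
Obstacle 3 [(0,16) (11,16) (10,24) (1,22)]:
  edge (0,16)–(11,16): clear
  edge (11,16)–(10,24): clear
  edge (10,24)–(1,22): clear
  edge (1,22)–(0,16): clear
  midpoint (27/2,23/2) outside
  → clear
Obstacle 4 [(13,21) (20,14) (23,13) (24,21)]:
  edge (13,21)–(20,14): clear
  edge (20,14)–(23,13): clear
  edge (23,13)–(24,21): clear
  edge (24,21)–(13,21): clear
  midpoint (27/2,23/2) outside
  → clear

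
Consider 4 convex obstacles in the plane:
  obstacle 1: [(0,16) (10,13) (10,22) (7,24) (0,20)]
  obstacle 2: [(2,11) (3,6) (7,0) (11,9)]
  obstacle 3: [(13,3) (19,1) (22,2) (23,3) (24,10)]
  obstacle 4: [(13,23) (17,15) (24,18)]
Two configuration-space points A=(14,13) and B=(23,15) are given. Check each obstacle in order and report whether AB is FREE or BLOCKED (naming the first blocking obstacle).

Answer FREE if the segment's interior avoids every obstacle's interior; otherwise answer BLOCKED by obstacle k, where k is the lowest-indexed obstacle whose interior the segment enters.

FREE

Obstacle 1 [(0,16) (10,13) (10,22) (7,24) (0,20)]:
  edge (0,16)–(10,13): clear
  edge (10,13)–(10,22): clear
  edge (10,22)–(7,24): clear
  edge (7,24)–(0,20): clear
  edge (0,20)–(0,16): clear
  midpoint (37/2,14) outside
  → clear
Obstacle 2 [(2,11) (3,6) (7,0) (11,9)]:
  edge (2,11)–(3,6): clear
  edge (3,6)–(7,0): clear
  edge (7,0)–(11,9): clear
  edge (11,9)–(2,11): clear
  midpoint (37/2,14) outside
  → clear
Obstacle 3 [(13,3) (19,1) (22,2) (23,3) (24,10)]:
  edge (13,3)–(19,1): clear
  edge (19,1)–(22,2): clear
  edge (22,2)–(23,3): clear
  edge (23,3)–(24,10): clear
  edge (24,10)–(13,3): clear
  midpoint (37/2,14) outside
  → clear
Obstacle 4 [(13,23) (17,15) (24,18)]:
  edge (13,23)–(17,15): clear
  edge (17,15)–(24,18): clear
  edge (24,18)–(13,23): clear
  midpoint (37/2,14) outside
  → clear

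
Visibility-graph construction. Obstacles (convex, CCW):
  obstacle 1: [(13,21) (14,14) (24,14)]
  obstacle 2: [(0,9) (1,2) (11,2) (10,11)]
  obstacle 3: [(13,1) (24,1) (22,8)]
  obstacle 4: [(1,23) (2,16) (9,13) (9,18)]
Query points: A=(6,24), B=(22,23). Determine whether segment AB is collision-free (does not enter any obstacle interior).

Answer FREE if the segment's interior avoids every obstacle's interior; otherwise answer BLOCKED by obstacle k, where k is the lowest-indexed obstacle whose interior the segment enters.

Obstacle 1 [(13,21) (14,14) (24,14)]:
  edge (13,21)–(14,14): clear
  edge (14,14)–(24,14): clear
  edge (24,14)–(13,21): clear
  midpoint (14,47/2) outside
  → clear
Obstacle 2 [(0,9) (1,2) (11,2) (10,11)]:
  edge (0,9)–(1,2): clear
  edge (1,2)–(11,2): clear
  edge (11,2)–(10,11): clear
  edge (10,11)–(0,9): clear
  midpoint (14,47/2) outside
  → clear
Obstacle 3 [(13,1) (24,1) (22,8)]:
  edge (13,1)–(24,1): clear
  edge (24,1)–(22,8): clear
  edge (22,8)–(13,1): clear
  midpoint (14,47/2) outside
  → clear
Obstacle 4 [(1,23) (2,16) (9,13) (9,18)]:
  edge (1,23)–(2,16): clear
  edge (2,16)–(9,13): clear
  edge (9,13)–(9,18): clear
  edge (9,18)–(1,23): clear
  midpoint (14,47/2) outside
  → clear

FREE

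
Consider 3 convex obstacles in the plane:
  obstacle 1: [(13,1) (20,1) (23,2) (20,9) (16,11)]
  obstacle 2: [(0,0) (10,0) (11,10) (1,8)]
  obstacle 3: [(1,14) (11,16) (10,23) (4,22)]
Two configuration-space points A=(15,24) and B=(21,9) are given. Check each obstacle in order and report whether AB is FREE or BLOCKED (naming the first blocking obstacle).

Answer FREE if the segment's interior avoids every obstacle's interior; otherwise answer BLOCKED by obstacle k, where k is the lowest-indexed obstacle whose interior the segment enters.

FREE

Obstacle 1 [(13,1) (20,1) (23,2) (20,9) (16,11)]:
  edge (13,1)–(20,1): clear
  edge (20,1)–(23,2): clear
  edge (23,2)–(20,9): clear
  edge (20,9)–(16,11): clear
  edge (16,11)–(13,1): clear
  midpoint (18,33/2) outside
  → clear
Obstacle 2 [(0,0) (10,0) (11,10) (1,8)]:
  edge (0,0)–(10,0): clear
  edge (10,0)–(11,10): clear
  edge (11,10)–(1,8): clear
  edge (1,8)–(0,0): clear
  midpoint (18,33/2) outside
  → clear
Obstacle 3 [(1,14) (11,16) (10,23) (4,22)]:
  edge (1,14)–(11,16): clear
  edge (11,16)–(10,23): clear
  edge (10,23)–(4,22): clear
  edge (4,22)–(1,14): clear
  midpoint (18,33/2) outside
  → clear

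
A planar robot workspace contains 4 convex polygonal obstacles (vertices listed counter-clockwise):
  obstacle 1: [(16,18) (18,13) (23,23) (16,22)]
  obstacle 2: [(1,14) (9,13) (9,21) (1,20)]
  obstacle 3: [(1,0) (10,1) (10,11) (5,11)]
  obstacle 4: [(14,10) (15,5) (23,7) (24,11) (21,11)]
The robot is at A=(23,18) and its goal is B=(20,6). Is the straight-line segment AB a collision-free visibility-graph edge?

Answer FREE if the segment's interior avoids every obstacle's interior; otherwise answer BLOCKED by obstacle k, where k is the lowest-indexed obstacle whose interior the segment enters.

BLOCKED by obstacle 4

Obstacle 1 [(16,18) (18,13) (23,23) (16,22)]:
  edge (16,18)–(18,13): clear
  edge (18,13)–(23,23): clear
  edge (23,23)–(16,22): clear
  edge (16,22)–(16,18): clear
  midpoint (43/2,12) outside
  → clear
Obstacle 2 [(1,14) (9,13) (9,21) (1,20)]:
  edge (1,14)–(9,13): clear
  edge (9,13)–(9,21): clear
  edge (9,21)–(1,20): clear
  edge (1,20)–(1,14): clear
  midpoint (43/2,12) outside
  → clear
Obstacle 3 [(1,0) (10,1) (10,11) (5,11)]:
  edge (1,0)–(10,1): clear
  edge (10,1)–(10,11): clear
  edge (10,11)–(5,11): clear
  edge (5,11)–(1,0): clear
  midpoint (43/2,12) outside
  → clear
Obstacle 4 [(14,10) (15,5) (23,7) (24,11) (21,11)]:
  edge (14,10)–(15,5): clear
  edge (15,5)–(23,7): crosses AB
  edge (23,7)–(24,11): clear
  edge (24,11)–(21,11): crosses AB
  edge (21,11)–(14,10): clear
  → BLOCKED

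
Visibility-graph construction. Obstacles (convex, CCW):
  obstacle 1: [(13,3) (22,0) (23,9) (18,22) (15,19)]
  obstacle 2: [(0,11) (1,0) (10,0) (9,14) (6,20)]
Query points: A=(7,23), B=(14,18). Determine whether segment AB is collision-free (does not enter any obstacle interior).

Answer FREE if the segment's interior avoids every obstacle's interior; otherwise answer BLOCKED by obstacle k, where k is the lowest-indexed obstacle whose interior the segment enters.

Obstacle 1 [(13,3) (22,0) (23,9) (18,22) (15,19)]:
  edge (13,3)–(22,0): clear
  edge (22,0)–(23,9): clear
  edge (23,9)–(18,22): clear
  edge (18,22)–(15,19): clear
  edge (15,19)–(13,3): clear
  midpoint (21/2,41/2) outside
  → clear
Obstacle 2 [(0,11) (1,0) (10,0) (9,14) (6,20)]:
  edge (0,11)–(1,0): clear
  edge (1,0)–(10,0): clear
  edge (10,0)–(9,14): clear
  edge (9,14)–(6,20): clear
  edge (6,20)–(0,11): clear
  midpoint (21/2,41/2) outside
  → clear

FREE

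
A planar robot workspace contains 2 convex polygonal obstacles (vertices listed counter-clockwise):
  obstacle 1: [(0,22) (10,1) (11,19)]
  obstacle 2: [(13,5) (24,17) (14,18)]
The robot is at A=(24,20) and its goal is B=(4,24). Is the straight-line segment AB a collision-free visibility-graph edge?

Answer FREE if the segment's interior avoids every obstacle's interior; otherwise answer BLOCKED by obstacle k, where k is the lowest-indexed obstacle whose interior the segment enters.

Obstacle 1 [(0,22) (10,1) (11,19)]:
  edge (0,22)–(10,1): clear
  edge (10,1)–(11,19): clear
  edge (11,19)–(0,22): clear
  midpoint (14,22) outside
  → clear
Obstacle 2 [(13,5) (24,17) (14,18)]:
  edge (13,5)–(24,17): clear
  edge (24,17)–(14,18): clear
  edge (14,18)–(13,5): clear
  midpoint (14,22) outside
  → clear

FREE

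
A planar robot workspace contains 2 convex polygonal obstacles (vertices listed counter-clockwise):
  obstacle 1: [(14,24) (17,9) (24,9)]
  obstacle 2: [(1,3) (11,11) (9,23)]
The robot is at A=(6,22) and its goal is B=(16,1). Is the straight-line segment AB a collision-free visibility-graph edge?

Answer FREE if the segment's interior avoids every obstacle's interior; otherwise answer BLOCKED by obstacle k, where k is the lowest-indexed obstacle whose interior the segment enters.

BLOCKED by obstacle 2

Obstacle 1 [(14,24) (17,9) (24,9)]:
  edge (14,24)–(17,9): clear
  edge (17,9)–(24,9): clear
  edge (24,9)–(14,24): clear
  midpoint (11,23/2) outside
  → clear
Obstacle 2 [(1,3) (11,11) (9,23)]:
  edge (1,3)–(11,11): clear
  edge (11,11)–(9,23): crosses AB
  edge (9,23)–(1,3): crosses AB
  → BLOCKED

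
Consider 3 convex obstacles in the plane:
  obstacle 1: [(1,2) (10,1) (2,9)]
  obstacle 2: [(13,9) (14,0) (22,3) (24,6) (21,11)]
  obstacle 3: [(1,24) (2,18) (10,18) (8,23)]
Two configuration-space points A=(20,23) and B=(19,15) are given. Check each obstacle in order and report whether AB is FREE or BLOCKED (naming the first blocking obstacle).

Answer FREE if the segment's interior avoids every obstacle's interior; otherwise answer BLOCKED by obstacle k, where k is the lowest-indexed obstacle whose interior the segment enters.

FREE

Obstacle 1 [(1,2) (10,1) (2,9)]:
  edge (1,2)–(10,1): clear
  edge (10,1)–(2,9): clear
  edge (2,9)–(1,2): clear
  midpoint (39/2,19) outside
  → clear
Obstacle 2 [(13,9) (14,0) (22,3) (24,6) (21,11)]:
  edge (13,9)–(14,0): clear
  edge (14,0)–(22,3): clear
  edge (22,3)–(24,6): clear
  edge (24,6)–(21,11): clear
  edge (21,11)–(13,9): clear
  midpoint (39/2,19) outside
  → clear
Obstacle 3 [(1,24) (2,18) (10,18) (8,23)]:
  edge (1,24)–(2,18): clear
  edge (2,18)–(10,18): clear
  edge (10,18)–(8,23): clear
  edge (8,23)–(1,24): clear
  midpoint (39/2,19) outside
  → clear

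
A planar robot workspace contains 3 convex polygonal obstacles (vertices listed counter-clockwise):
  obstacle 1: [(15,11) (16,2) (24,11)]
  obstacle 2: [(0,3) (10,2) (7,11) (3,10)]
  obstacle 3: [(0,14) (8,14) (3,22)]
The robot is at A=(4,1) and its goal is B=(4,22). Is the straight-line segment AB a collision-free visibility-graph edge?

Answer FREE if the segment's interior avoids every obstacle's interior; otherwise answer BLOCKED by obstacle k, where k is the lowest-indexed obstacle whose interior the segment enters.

BLOCKED by obstacle 2

Obstacle 1 [(15,11) (16,2) (24,11)]:
  edge (15,11)–(16,2): clear
  edge (16,2)–(24,11): clear
  edge (24,11)–(15,11): clear
  midpoint (4,23/2) outside
  → clear
Obstacle 2 [(0,3) (10,2) (7,11) (3,10)]:
  edge (0,3)–(10,2): crosses AB
  edge (10,2)–(7,11): clear
  edge (7,11)–(3,10): crosses AB
  edge (3,10)–(0,3): clear
  → BLOCKED
Obstacle 3 [(0,14) (8,14) (3,22)]:
  edge (0,14)–(8,14): crosses AB
  edge (8,14)–(3,22): crosses AB
  edge (3,22)–(0,14): clear
  → BLOCKED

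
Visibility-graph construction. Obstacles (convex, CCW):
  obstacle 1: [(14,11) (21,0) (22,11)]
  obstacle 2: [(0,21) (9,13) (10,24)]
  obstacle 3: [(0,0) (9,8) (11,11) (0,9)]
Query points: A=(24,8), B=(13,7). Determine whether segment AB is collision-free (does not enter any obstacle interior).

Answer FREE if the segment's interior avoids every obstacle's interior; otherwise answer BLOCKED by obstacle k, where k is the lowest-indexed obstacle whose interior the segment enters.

BLOCKED by obstacle 1

Obstacle 1 [(14,11) (21,0) (22,11)]:
  edge (14,11)–(21,0): crosses AB
  edge (21,0)–(22,11): crosses AB
  edge (22,11)–(14,11): clear
  → BLOCKED
Obstacle 2 [(0,21) (9,13) (10,24)]:
  edge (0,21)–(9,13): clear
  edge (9,13)–(10,24): clear
  edge (10,24)–(0,21): clear
  midpoint (37/2,15/2) outside
  → clear
Obstacle 3 [(0,0) (9,8) (11,11) (0,9)]:
  edge (0,0)–(9,8): clear
  edge (9,8)–(11,11): clear
  edge (11,11)–(0,9): clear
  edge (0,9)–(0,0): clear
  midpoint (37/2,15/2) outside
  → clear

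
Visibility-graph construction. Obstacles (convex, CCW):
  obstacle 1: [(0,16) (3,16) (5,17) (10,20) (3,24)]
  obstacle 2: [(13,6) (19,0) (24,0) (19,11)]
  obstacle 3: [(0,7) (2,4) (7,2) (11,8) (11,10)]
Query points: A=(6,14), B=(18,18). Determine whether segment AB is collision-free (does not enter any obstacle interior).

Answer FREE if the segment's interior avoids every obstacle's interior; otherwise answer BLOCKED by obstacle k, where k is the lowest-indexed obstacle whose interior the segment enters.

FREE

Obstacle 1 [(0,16) (3,16) (5,17) (10,20) (3,24)]:
  edge (0,16)–(3,16): clear
  edge (3,16)–(5,17): clear
  edge (5,17)–(10,20): clear
  edge (10,20)–(3,24): clear
  edge (3,24)–(0,16): clear
  midpoint (12,16) outside
  → clear
Obstacle 2 [(13,6) (19,0) (24,0) (19,11)]:
  edge (13,6)–(19,0): clear
  edge (19,0)–(24,0): clear
  edge (24,0)–(19,11): clear
  edge (19,11)–(13,6): clear
  midpoint (12,16) outside
  → clear
Obstacle 3 [(0,7) (2,4) (7,2) (11,8) (11,10)]:
  edge (0,7)–(2,4): clear
  edge (2,4)–(7,2): clear
  edge (7,2)–(11,8): clear
  edge (11,8)–(11,10): clear
  edge (11,10)–(0,7): clear
  midpoint (12,16) outside
  → clear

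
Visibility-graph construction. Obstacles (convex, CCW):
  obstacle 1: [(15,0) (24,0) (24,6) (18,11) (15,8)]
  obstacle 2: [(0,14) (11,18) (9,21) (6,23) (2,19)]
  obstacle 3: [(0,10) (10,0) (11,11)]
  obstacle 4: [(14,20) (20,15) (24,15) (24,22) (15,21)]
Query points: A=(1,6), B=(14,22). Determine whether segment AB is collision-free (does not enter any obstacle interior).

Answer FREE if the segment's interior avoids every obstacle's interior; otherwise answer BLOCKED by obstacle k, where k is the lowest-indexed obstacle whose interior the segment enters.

BLOCKED by obstacle 2

Obstacle 1 [(15,0) (24,0) (24,6) (18,11) (15,8)]:
  edge (15,0)–(24,0): clear
  edge (24,0)–(24,6): clear
  edge (24,6)–(18,11): clear
  edge (18,11)–(15,8): clear
  edge (15,8)–(15,0): clear
  midpoint (15/2,14) outside
  → clear
Obstacle 2 [(0,14) (11,18) (9,21) (6,23) (2,19)]:
  edge (0,14)–(11,18): crosses AB
  edge (11,18)–(9,21): crosses AB
  edge (9,21)–(6,23): clear
  edge (6,23)–(2,19): clear
  edge (2,19)–(0,14): clear
  → BLOCKED
Obstacle 3 [(0,10) (10,0) (11,11)]:
  edge (0,10)–(10,0): crosses AB
  edge (10,0)–(11,11): clear
  edge (11,11)–(0,10): crosses AB
  → BLOCKED
Obstacle 4 [(14,20) (20,15) (24,15) (24,22) (15,21)]:
  edge (14,20)–(20,15): clear
  edge (20,15)–(24,15): clear
  edge (24,15)–(24,22): clear
  edge (24,22)–(15,21): clear
  edge (15,21)–(14,20): clear
  midpoint (15/2,14) outside
  → clear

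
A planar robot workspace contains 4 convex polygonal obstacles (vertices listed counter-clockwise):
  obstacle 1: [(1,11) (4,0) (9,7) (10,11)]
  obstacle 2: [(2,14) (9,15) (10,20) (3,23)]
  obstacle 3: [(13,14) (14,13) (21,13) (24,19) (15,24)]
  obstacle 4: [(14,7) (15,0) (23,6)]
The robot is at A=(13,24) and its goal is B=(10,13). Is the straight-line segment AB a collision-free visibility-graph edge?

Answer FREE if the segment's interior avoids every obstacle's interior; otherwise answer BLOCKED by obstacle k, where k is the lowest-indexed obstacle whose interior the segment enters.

Obstacle 1 [(1,11) (4,0) (9,7) (10,11)]:
  edge (1,11)–(4,0): clear
  edge (4,0)–(9,7): clear
  edge (9,7)–(10,11): clear
  edge (10,11)–(1,11): clear
  midpoint (23/2,37/2) outside
  → clear
Obstacle 2 [(2,14) (9,15) (10,20) (3,23)]:
  edge (2,14)–(9,15): clear
  edge (9,15)–(10,20): clear
  edge (10,20)–(3,23): clear
  edge (3,23)–(2,14): clear
  midpoint (23/2,37/2) outside
  → clear
Obstacle 3 [(13,14) (14,13) (21,13) (24,19) (15,24)]:
  edge (13,14)–(14,13): clear
  edge (14,13)–(21,13): clear
  edge (21,13)–(24,19): clear
  edge (24,19)–(15,24): clear
  edge (15,24)–(13,14): clear
  midpoint (23/2,37/2) outside
  → clear
Obstacle 4 [(14,7) (15,0) (23,6)]:
  edge (14,7)–(15,0): clear
  edge (15,0)–(23,6): clear
  edge (23,6)–(14,7): clear
  midpoint (23/2,37/2) outside
  → clear

FREE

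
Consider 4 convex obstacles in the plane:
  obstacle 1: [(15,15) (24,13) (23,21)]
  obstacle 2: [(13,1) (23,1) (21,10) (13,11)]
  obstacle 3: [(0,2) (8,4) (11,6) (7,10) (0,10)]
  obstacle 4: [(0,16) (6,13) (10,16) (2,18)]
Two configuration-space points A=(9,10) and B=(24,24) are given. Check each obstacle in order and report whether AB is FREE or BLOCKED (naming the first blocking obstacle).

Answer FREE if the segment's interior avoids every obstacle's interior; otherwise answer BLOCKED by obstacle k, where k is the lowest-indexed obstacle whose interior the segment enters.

Obstacle 1 [(15,15) (24,13) (23,21)]:
  edge (15,15)–(24,13): clear
  edge (24,13)–(23,21): clear
  edge (23,21)–(15,15): clear
  midpoint (33/2,17) outside
  → clear
Obstacle 2 [(13,1) (23,1) (21,10) (13,11)]:
  edge (13,1)–(23,1): clear
  edge (23,1)–(21,10): clear
  edge (21,10)–(13,11): clear
  edge (13,11)–(13,1): clear
  midpoint (33/2,17) outside
  → clear
Obstacle 3 [(0,2) (8,4) (11,6) (7,10) (0,10)]:
  edge (0,2)–(8,4): clear
  edge (8,4)–(11,6): clear
  edge (11,6)–(7,10): clear
  edge (7,10)–(0,10): clear
  edge (0,10)–(0,2): clear
  midpoint (33/2,17) outside
  → clear
Obstacle 4 [(0,16) (6,13) (10,16) (2,18)]:
  edge (0,16)–(6,13): clear
  edge (6,13)–(10,16): clear
  edge (10,16)–(2,18): clear
  edge (2,18)–(0,16): clear
  midpoint (33/2,17) outside
  → clear

FREE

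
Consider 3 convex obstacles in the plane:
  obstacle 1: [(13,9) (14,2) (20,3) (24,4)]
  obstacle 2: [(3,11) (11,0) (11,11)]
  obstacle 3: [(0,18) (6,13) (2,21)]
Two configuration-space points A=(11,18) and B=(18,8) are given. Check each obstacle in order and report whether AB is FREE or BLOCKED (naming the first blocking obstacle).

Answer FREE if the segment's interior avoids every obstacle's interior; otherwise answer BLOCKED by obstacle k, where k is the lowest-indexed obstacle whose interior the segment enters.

Obstacle 1 [(13,9) (14,2) (20,3) (24,4)]:
  edge (13,9)–(14,2): clear
  edge (14,2)–(20,3): clear
  edge (20,3)–(24,4): clear
  edge (24,4)–(13,9): clear
  midpoint (29/2,13) outside
  → clear
Obstacle 2 [(3,11) (11,0) (11,11)]:
  edge (3,11)–(11,0): clear
  edge (11,0)–(11,11): clear
  edge (11,11)–(3,11): clear
  midpoint (29/2,13) outside
  → clear
Obstacle 3 [(0,18) (6,13) (2,21)]:
  edge (0,18)–(6,13): clear
  edge (6,13)–(2,21): clear
  edge (2,21)–(0,18): clear
  midpoint (29/2,13) outside
  → clear

FREE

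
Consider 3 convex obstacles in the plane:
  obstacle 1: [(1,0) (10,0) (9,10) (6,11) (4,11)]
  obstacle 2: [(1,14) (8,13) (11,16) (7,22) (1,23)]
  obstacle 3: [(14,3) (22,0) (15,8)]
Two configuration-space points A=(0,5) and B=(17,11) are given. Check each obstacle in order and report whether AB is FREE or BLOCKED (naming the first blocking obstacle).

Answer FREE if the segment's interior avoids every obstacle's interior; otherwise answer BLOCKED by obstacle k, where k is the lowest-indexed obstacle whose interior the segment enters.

BLOCKED by obstacle 1

Obstacle 1 [(1,0) (10,0) (9,10) (6,11) (4,11)]:
  edge (1,0)–(10,0): clear
  edge (10,0)–(9,10): crosses AB
  edge (9,10)–(6,11): clear
  edge (6,11)–(4,11): clear
  edge (4,11)–(1,0): crosses AB
  → BLOCKED
Obstacle 2 [(1,14) (8,13) (11,16) (7,22) (1,23)]:
  edge (1,14)–(8,13): clear
  edge (8,13)–(11,16): clear
  edge (11,16)–(7,22): clear
  edge (7,22)–(1,23): clear
  edge (1,23)–(1,14): clear
  midpoint (17/2,8) outside
  → clear
Obstacle 3 [(14,3) (22,0) (15,8)]:
  edge (14,3)–(22,0): clear
  edge (22,0)–(15,8): clear
  edge (15,8)–(14,3): clear
  midpoint (17/2,8) outside
  → clear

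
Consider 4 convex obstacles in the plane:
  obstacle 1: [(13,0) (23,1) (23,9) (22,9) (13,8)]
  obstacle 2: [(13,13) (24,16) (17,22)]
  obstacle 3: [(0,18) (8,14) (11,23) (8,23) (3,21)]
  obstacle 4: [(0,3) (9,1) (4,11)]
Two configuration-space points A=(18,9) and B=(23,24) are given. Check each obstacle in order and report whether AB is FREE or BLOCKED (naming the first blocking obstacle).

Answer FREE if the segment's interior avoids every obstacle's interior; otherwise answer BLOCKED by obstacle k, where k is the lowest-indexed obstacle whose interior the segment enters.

BLOCKED by obstacle 2

Obstacle 1 [(13,0) (23,1) (23,9) (22,9) (13,8)]:
  edge (13,0)–(23,1): clear
  edge (23,1)–(23,9): clear
  edge (23,9)–(22,9): clear
  edge (22,9)–(13,8): clear
  edge (13,8)–(13,0): clear
  midpoint (41/2,33/2) outside
  → clear
Obstacle 2 [(13,13) (24,16) (17,22)]:
  edge (13,13)–(24,16): crosses AB
  edge (24,16)–(17,22): crosses AB
  edge (17,22)–(13,13): clear
  → BLOCKED
Obstacle 3 [(0,18) (8,14) (11,23) (8,23) (3,21)]:
  edge (0,18)–(8,14): clear
  edge (8,14)–(11,23): clear
  edge (11,23)–(8,23): clear
  edge (8,23)–(3,21): clear
  edge (3,21)–(0,18): clear
  midpoint (41/2,33/2) outside
  → clear
Obstacle 4 [(0,3) (9,1) (4,11)]:
  edge (0,3)–(9,1): clear
  edge (9,1)–(4,11): clear
  edge (4,11)–(0,3): clear
  midpoint (41/2,33/2) outside
  → clear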